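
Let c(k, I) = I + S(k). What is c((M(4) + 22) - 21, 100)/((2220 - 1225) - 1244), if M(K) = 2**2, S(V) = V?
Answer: -35/83 ≈ -0.42169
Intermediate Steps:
M(K) = 4
c(k, I) = I + k
c((M(4) + 22) - 21, 100)/((2220 - 1225) - 1244) = (100 + ((4 + 22) - 21))/((2220 - 1225) - 1244) = (100 + (26 - 21))/(995 - 1244) = (100 + 5)/(-249) = 105*(-1/249) = -35/83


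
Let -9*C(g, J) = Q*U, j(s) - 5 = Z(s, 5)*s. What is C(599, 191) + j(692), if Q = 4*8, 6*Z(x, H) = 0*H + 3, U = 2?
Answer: 3095/9 ≈ 343.89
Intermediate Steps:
Z(x, H) = 1/2 (Z(x, H) = (0*H + 3)/6 = (0 + 3)/6 = (1/6)*3 = 1/2)
Q = 32
j(s) = 5 + s/2
C(g, J) = -64/9 (C(g, J) = -32*2/9 = -1/9*64 = -64/9)
C(599, 191) + j(692) = -64/9 + (5 + (1/2)*692) = -64/9 + (5 + 346) = -64/9 + 351 = 3095/9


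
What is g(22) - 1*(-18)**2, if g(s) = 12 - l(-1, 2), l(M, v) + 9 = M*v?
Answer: -301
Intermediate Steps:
l(M, v) = -9 + M*v
g(s) = 23 (g(s) = 12 - (-9 - 1*2) = 12 - (-9 - 2) = 12 - 1*(-11) = 12 + 11 = 23)
g(22) - 1*(-18)**2 = 23 - 1*(-18)**2 = 23 - 1*324 = 23 - 324 = -301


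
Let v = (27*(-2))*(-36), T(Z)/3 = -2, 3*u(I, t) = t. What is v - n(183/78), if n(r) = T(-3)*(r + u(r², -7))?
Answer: 25273/13 ≈ 1944.1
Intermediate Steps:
u(I, t) = t/3
T(Z) = -6 (T(Z) = 3*(-2) = -6)
n(r) = 14 - 6*r (n(r) = -6*(r + (⅓)*(-7)) = -6*(r - 7/3) = -6*(-7/3 + r) = 14 - 6*r)
v = 1944 (v = -54*(-36) = 1944)
v - n(183/78) = 1944 - (14 - 1098/78) = 1944 - (14 - 6*61/26) = 1944 - (14 - 183/13) = 1944 - 1*(-1/13) = 1944 + 1/13 = 25273/13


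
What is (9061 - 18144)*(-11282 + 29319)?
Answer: -163830071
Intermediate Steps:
(9061 - 18144)*(-11282 + 29319) = -9083*18037 = -163830071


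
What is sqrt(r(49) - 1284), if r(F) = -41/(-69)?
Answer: I*sqrt(6110295)/69 ≈ 35.825*I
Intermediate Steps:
r(F) = 41/69 (r(F) = -41*(-1/69) = 41/69)
sqrt(r(49) - 1284) = sqrt(41/69 - 1284) = sqrt(-88555/69) = I*sqrt(6110295)/69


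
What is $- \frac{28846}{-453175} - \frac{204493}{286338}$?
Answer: $- \frac{84411409327}{129761223150} \approx -0.65051$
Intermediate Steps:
$- \frac{28846}{-453175} - \frac{204493}{286338} = \left(-28846\right) \left(- \frac{1}{453175}\right) - \frac{204493}{286338} = \frac{28846}{453175} - \frac{204493}{286338} = - \frac{84411409327}{129761223150}$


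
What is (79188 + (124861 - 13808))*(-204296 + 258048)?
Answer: 10225834232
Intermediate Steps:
(79188 + (124861 - 13808))*(-204296 + 258048) = (79188 + 111053)*53752 = 190241*53752 = 10225834232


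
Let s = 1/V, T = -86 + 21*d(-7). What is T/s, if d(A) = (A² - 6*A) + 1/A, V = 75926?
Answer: 138337172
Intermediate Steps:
d(A) = 1/A + A² - 6*A (d(A) = (A² - 6*A) + 1/A = 1/A + A² - 6*A)
T = 1822 (T = -86 + 21*((1 + (-7)²*(-6 - 7))/(-7)) = -86 + 21*(-(1 + 49*(-13))/7) = -86 + 21*(-(1 - 637)/7) = -86 + 21*(-⅐*(-636)) = -86 + 21*(636/7) = -86 + 1908 = 1822)
s = 1/75926 ≈ 1.3171e-5
T/s = 1822/(1/75926) = 1822*75926 = 138337172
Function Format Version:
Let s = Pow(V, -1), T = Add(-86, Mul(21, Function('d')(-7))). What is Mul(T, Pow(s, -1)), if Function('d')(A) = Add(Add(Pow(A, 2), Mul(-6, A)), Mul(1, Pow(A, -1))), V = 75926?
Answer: 138337172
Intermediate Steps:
Function('d')(A) = Add(Pow(A, -1), Pow(A, 2), Mul(-6, A)) (Function('d')(A) = Add(Add(Pow(A, 2), Mul(-6, A)), Pow(A, -1)) = Add(Pow(A, -1), Pow(A, 2), Mul(-6, A)))
T = 1822 (T = Add(-86, Mul(21, Mul(Pow(-7, -1), Add(1, Mul(Pow(-7, 2), Add(-6, -7)))))) = Add(-86, Mul(21, Mul(Rational(-1, 7), Add(1, Mul(49, -13))))) = Add(-86, Mul(21, Mul(Rational(-1, 7), Add(1, -637)))) = Add(-86, Mul(21, Mul(Rational(-1, 7), -636))) = Add(-86, Mul(21, Rational(636, 7))) = Add(-86, 1908) = 1822)
s = Rational(1, 75926) (s = Pow(75926, -1) = Rational(1, 75926) ≈ 1.3171e-5)
Mul(T, Pow(s, -1)) = Mul(1822, Pow(Rational(1, 75926), -1)) = Mul(1822, 75926) = 138337172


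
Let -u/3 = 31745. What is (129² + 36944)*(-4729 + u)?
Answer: -5356570940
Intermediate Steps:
u = -95235 (u = -3*31745 = -95235)
(129² + 36944)*(-4729 + u) = (129² + 36944)*(-4729 - 95235) = (16641 + 36944)*(-99964) = 53585*(-99964) = -5356570940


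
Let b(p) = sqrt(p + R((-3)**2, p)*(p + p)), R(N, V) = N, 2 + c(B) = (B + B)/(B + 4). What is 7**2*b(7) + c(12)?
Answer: -1/2 + 49*sqrt(133) ≈ 564.60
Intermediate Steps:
c(B) = -2 + 2*B/(4 + B) (c(B) = -2 + (B + B)/(B + 4) = -2 + (2*B)/(4 + B) = -2 + 2*B/(4 + B))
b(p) = sqrt(19)*sqrt(p) (b(p) = sqrt(p + (-3)**2*(p + p)) = sqrt(p + 9*(2*p)) = sqrt(p + 18*p) = sqrt(19*p) = sqrt(19)*sqrt(p))
7**2*b(7) + c(12) = 7**2*(sqrt(19)*sqrt(7)) - 8/(4 + 12) = 49*sqrt(133) - 8/16 = 49*sqrt(133) - 8*1/16 = 49*sqrt(133) - 1/2 = -1/2 + 49*sqrt(133)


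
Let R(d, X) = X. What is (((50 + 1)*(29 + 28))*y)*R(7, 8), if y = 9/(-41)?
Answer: -209304/41 ≈ -5105.0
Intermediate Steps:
y = -9/41 (y = 9*(-1/41) = -9/41 ≈ -0.21951)
(((50 + 1)*(29 + 28))*y)*R(7, 8) = (((50 + 1)*(29 + 28))*(-9/41))*8 = ((51*57)*(-9/41))*8 = (2907*(-9/41))*8 = -26163/41*8 = -209304/41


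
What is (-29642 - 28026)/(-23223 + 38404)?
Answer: -57668/15181 ≈ -3.7987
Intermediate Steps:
(-29642 - 28026)/(-23223 + 38404) = -57668/15181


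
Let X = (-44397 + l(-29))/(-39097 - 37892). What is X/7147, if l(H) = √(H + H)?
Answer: 14799/183413461 - I*√58/550240383 ≈ 8.0687e-5 - 1.3841e-8*I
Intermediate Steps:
l(H) = √2*√H (l(H) = √(2*H) = √2*√H)
X = 14799/25663 - I*√58/76989 (X = (-44397 + √2*√(-29))/(-39097 - 37892) = (-44397 + √2*(I*√29))/(-76989) = (-44397 + I*√58)*(-1/76989) = 14799/25663 - I*√58/76989 ≈ 0.57667 - 9.892e-5*I)
X/7147 = (14799/25663 - I*√58/76989)/7147 = (14799/25663 - I*√58/76989)*(1/7147) = 14799/183413461 - I*√58/550240383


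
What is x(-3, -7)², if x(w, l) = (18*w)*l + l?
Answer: 137641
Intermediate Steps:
x(w, l) = l + 18*l*w (x(w, l) = 18*l*w + l = l + 18*l*w)
x(-3, -7)² = (-7*(1 + 18*(-3)))² = (-7*(1 - 54))² = (-7*(-53))² = 371² = 137641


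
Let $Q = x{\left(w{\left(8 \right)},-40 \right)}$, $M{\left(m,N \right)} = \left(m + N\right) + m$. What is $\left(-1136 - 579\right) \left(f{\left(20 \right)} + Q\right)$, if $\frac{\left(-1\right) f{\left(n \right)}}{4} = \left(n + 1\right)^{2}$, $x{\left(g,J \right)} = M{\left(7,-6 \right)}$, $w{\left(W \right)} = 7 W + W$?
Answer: $3011540$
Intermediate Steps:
$w{\left(W \right)} = 8 W$
$M{\left(m,N \right)} = N + 2 m$ ($M{\left(m,N \right)} = \left(N + m\right) + m = N + 2 m$)
$x{\left(g,J \right)} = 8$ ($x{\left(g,J \right)} = -6 + 2 \cdot 7 = -6 + 14 = 8$)
$Q = 8$
$f{\left(n \right)} = - 4 \left(1 + n\right)^{2}$ ($f{\left(n \right)} = - 4 \left(n + 1\right)^{2} = - 4 \left(1 + n\right)^{2}$)
$\left(-1136 - 579\right) \left(f{\left(20 \right)} + Q\right) = \left(-1136 - 579\right) \left(- 4 \left(1 + 20\right)^{2} + 8\right) = - 1715 \left(- 4 \cdot 21^{2} + 8\right) = - 1715 \left(\left(-4\right) 441 + 8\right) = - 1715 \left(-1764 + 8\right) = \left(-1715\right) \left(-1756\right) = 3011540$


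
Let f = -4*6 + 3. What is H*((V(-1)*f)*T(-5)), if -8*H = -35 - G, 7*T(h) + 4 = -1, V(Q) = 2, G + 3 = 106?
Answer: 1035/2 ≈ 517.50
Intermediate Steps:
G = 103 (G = -3 + 106 = 103)
T(h) = -5/7 (T(h) = -4/7 + (1/7)*(-1) = -4/7 - 1/7 = -5/7)
H = 69/4 (H = -(-35 - 1*103)/8 = -(-35 - 103)/8 = -1/8*(-138) = 69/4 ≈ 17.250)
f = -21 (f = -24 + 3 = -21)
H*((V(-1)*f)*T(-5)) = 69*((2*(-21))*(-5/7))/4 = 69*(-42*(-5/7))/4 = (69/4)*30 = 1035/2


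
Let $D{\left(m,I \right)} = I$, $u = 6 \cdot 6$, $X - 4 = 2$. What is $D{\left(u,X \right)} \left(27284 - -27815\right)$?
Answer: $330594$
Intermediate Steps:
$X = 6$ ($X = 4 + 2 = 6$)
$u = 36$
$D{\left(u,X \right)} \left(27284 - -27815\right) = 6 \left(27284 - -27815\right) = 6 \left(27284 + 27815\right) = 6 \cdot 55099 = 330594$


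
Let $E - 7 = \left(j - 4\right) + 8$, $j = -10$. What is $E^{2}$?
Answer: $1$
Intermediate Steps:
$E = 1$ ($E = 7 + \left(\left(-10 - 4\right) + 8\right) = 7 + \left(-14 + 8\right) = 7 - 6 = 1$)
$E^{2} = 1^{2} = 1$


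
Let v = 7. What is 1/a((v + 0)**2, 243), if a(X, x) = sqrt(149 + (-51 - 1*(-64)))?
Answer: sqrt(2)/18 ≈ 0.078567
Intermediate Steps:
a(X, x) = 9*sqrt(2) (a(X, x) = sqrt(149 + (-51 + 64)) = sqrt(149 + 13) = sqrt(162) = 9*sqrt(2))
1/a((v + 0)**2, 243) = 1/(9*sqrt(2)) = sqrt(2)/18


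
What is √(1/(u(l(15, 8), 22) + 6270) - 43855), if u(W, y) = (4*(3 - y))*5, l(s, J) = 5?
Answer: 3*I*√169046893290/5890 ≈ 209.42*I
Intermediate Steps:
u(W, y) = 60 - 20*y (u(W, y) = (12 - 4*y)*5 = 60 - 20*y)
√(1/(u(l(15, 8), 22) + 6270) - 43855) = √(1/((60 - 20*22) + 6270) - 43855) = √(1/((60 - 440) + 6270) - 43855) = √(1/(-380 + 6270) - 43855) = √(1/5890 - 43855) = √(-258305949/5890) = 3*I*√169046893290/5890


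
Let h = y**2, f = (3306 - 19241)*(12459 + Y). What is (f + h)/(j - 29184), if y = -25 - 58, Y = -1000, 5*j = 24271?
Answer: 912961380/121649 ≈ 7504.9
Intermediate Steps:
j = 24271/5 (j = (1/5)*24271 = 24271/5 ≈ 4854.2)
f = -182599165 (f = (3306 - 19241)*(12459 - 1000) = -15935*11459 = -182599165)
y = -83
h = 6889 (h = (-83)**2 = 6889)
(f + h)/(j - 29184) = (-182599165 + 6889)/(24271/5 - 29184) = -182592276/(-121649/5) = -182592276*(-5/121649) = 912961380/121649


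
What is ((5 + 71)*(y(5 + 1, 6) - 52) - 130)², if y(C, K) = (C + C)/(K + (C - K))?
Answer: 15444900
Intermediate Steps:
y(C, K) = 2 (y(C, K) = (2*C)/C = 2)
((5 + 71)*(y(5 + 1, 6) - 52) - 130)² = ((5 + 71)*(2 - 52) - 130)² = (76*(-50) - 130)² = (-3800 - 130)² = (-3930)² = 15444900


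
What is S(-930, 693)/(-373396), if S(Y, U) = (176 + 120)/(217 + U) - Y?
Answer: -211649/84947590 ≈ -0.0024915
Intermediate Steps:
S(Y, U) = -Y + 296/(217 + U) (S(Y, U) = 296/(217 + U) - Y = -Y + 296/(217 + U))
S(-930, 693)/(-373396) = ((296 - 217*(-930) - 1*693*(-930))/(217 + 693))/(-373396) = ((296 + 201810 + 644490)/910)*(-1/373396) = ((1/910)*846596)*(-1/373396) = (423298/455)*(-1/373396) = -211649/84947590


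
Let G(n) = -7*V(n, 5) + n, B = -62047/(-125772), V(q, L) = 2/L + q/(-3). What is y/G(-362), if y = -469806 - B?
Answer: 295442511395/760585208 ≈ 388.44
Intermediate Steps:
V(q, L) = 2/L - q/3 (V(q, L) = 2/L + q*(-⅓) = 2/L - q/3)
B = 62047/125772 (B = -62047*(-1/125772) = 62047/125772 ≈ 0.49333)
G(n) = -14/5 + 10*n/3 (G(n) = -7*(2/5 - n/3) + n = -7*(2*(⅕) - n/3) + n = -7*(⅖ - n/3) + n = (-14/5 + 7*n/3) + n = -14/5 + 10*n/3)
y = -59088502279/125772 (y = -469806 - 1*62047/125772 = -469806 - 62047/125772 = -59088502279/125772 ≈ -4.6981e+5)
y/G(-362) = -59088502279/(125772*(-14/5 + (10/3)*(-362))) = -59088502279/(125772*(-14/5 - 3620/3)) = -59088502279/(125772*(-18142/15)) = -59088502279/125772*(-15/18142) = 295442511395/760585208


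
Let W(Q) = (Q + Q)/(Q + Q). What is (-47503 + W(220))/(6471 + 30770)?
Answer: -47502/37241 ≈ -1.2755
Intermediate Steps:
W(Q) = 1 (W(Q) = (2*Q)/((2*Q)) = (2*Q)*(1/(2*Q)) = 1)
(-47503 + W(220))/(6471 + 30770) = (-47503 + 1)/(6471 + 30770) = -47502/37241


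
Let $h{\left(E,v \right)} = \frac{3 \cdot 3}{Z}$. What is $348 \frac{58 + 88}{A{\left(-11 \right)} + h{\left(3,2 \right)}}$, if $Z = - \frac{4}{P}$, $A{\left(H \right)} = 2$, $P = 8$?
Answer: $- \frac{6351}{2} \approx -3175.5$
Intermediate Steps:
$Z = - \frac{1}{2}$ ($Z = - \frac{4}{8} = \left(-4\right) \frac{1}{8} = - \frac{1}{2} \approx -0.5$)
$h{\left(E,v \right)} = -18$ ($h{\left(E,v \right)} = \frac{3 \cdot 3}{- \frac{1}{2}} = 9 \left(-2\right) = -18$)
$348 \frac{58 + 88}{A{\left(-11 \right)} + h{\left(3,2 \right)}} = 348 \frac{58 + 88}{2 - 18} = 348 \frac{146}{-16} = 348 \cdot 146 \left(- \frac{1}{16}\right) = 348 \left(- \frac{73}{8}\right) = - \frac{6351}{2}$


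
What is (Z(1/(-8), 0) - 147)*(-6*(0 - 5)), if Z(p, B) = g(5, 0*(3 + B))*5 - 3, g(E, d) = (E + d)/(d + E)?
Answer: -4350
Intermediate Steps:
g(E, d) = 1 (g(E, d) = (E + d)/(E + d) = 1)
Z(p, B) = 2 (Z(p, B) = 1*5 - 3 = 5 - 3 = 2)
(Z(1/(-8), 0) - 147)*(-6*(0 - 5)) = (2 - 147)*(-6*(0 - 5)) = -(-870)*(-5) = -145*30 = -4350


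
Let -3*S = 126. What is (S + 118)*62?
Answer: 4712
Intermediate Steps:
S = -42 (S = -⅓*126 = -42)
(S + 118)*62 = (-42 + 118)*62 = 76*62 = 4712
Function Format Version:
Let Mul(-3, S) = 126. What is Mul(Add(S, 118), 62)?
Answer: 4712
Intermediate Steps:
S = -42 (S = Mul(Rational(-1, 3), 126) = -42)
Mul(Add(S, 118), 62) = Mul(Add(-42, 118), 62) = Mul(76, 62) = 4712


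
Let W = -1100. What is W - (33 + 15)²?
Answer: -3404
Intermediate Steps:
W - (33 + 15)² = -1100 - (33 + 15)² = -1100 - 1*48² = -1100 - 1*2304 = -1100 - 2304 = -3404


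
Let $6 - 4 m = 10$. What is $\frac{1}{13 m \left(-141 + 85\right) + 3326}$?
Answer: $\frac{1}{4054} \approx 0.00024667$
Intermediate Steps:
$m = -1$ ($m = \frac{3}{2} - \frac{5}{2} = -1$)
$\frac{1}{13 m \left(-141 + 85\right) + 3326} = \frac{1}{13 \left(-1\right) \left(-141 + 85\right) + 3326} = \frac{1}{\left(-13\right) \left(-56\right) + 3326} = \frac{1}{728 + 3326} = \frac{1}{4054}$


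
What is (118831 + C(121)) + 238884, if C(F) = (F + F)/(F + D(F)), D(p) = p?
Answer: 357716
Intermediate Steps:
C(F) = 1 (C(F) = (F + F)/(F + F) = (2*F)/((2*F)) = (2*F)*(1/(2*F)) = 1)
(118831 + C(121)) + 238884 = (118831 + 1) + 238884 = 118832 + 238884 = 357716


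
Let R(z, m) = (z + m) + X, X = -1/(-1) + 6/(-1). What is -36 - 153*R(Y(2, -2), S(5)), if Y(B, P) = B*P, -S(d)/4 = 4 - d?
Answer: 729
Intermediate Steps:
X = -5 (X = -1*(-1) + 6*(-1) = 1 - 6 = -5)
S(d) = -16 + 4*d (S(d) = -4*(4 - d) = -16 + 4*d)
R(z, m) = -5 + m + z (R(z, m) = (z + m) - 5 = (m + z) - 5 = -5 + m + z)
-36 - 153*R(Y(2, -2), S(5)) = -36 - 153*(-5 + (-16 + 4*5) + 2*(-2)) = -36 - 153*(-5 + (-16 + 20) - 4) = -36 - 153*(-5 + 4 - 4) = -36 - 153*(-5) = -36 + 765 = 729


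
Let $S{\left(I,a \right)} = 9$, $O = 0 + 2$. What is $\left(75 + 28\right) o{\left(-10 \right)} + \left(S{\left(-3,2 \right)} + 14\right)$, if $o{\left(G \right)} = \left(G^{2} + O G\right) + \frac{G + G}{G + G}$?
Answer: $8366$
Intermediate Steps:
$O = 2$
$o{\left(G \right)} = 1 + G^{2} + 2 G$ ($o{\left(G \right)} = \left(G^{2} + 2 G\right) + \frac{G + G}{G + G} = \left(G^{2} + 2 G\right) + \frac{2 G}{2 G} = \left(G^{2} + 2 G\right) + 2 G \frac{1}{2 G} = \left(G^{2} + 2 G\right) + 1 = 1 + G^{2} + 2 G$)
$\left(75 + 28\right) o{\left(-10 \right)} + \left(S{\left(-3,2 \right)} + 14\right) = \left(75 + 28\right) \left(1 + \left(-10\right)^{2} + 2 \left(-10\right)\right) + \left(9 + 14\right) = 103 \left(1 + 100 - 20\right) + 23 = 103 \cdot 81 + 23 = 8343 + 23 = 8366$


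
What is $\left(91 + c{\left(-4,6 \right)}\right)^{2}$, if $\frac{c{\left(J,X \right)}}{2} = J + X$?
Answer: $9025$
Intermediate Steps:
$c{\left(J,X \right)} = 2 J + 2 X$ ($c{\left(J,X \right)} = 2 \left(J + X\right) = 2 J + 2 X$)
$\left(91 + c{\left(-4,6 \right)}\right)^{2} = \left(91 + \left(2 \left(-4\right) + 2 \cdot 6\right)\right)^{2} = \left(91 + \left(-8 + 12\right)\right)^{2} = \left(91 + 4\right)^{2} = 95^{2} = 9025$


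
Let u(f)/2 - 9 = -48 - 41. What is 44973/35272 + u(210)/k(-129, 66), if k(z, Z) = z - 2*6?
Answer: 11984713/4973352 ≈ 2.4098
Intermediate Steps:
k(z, Z) = -12 + z (k(z, Z) = z - 12 = -12 + z)
u(f) = -160 (u(f) = 18 + 2*(-48 - 41) = 18 + 2*(-89) = 18 - 178 = -160)
44973/35272 + u(210)/k(-129, 66) = 44973/35272 - 160/(-12 - 129) = 44973*(1/35272) - 160/(-141) = 44973/35272 - 160*(-1/141) = 44973/35272 + 160/141 = 11984713/4973352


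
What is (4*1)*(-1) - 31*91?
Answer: -2825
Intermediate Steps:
(4*1)*(-1) - 31*91 = 4*(-1) - 2821 = -4 - 2821 = -2825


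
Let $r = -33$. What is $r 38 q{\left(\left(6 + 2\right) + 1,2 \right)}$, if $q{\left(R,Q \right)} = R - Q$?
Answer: $-8778$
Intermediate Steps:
$r 38 q{\left(\left(6 + 2\right) + 1,2 \right)} = \left(-33\right) 38 \left(\left(\left(6 + 2\right) + 1\right) - 2\right) = - 1254 \left(\left(8 + 1\right) - 2\right) = - 1254 \left(9 - 2\right) = \left(-1254\right) 7 = -8778$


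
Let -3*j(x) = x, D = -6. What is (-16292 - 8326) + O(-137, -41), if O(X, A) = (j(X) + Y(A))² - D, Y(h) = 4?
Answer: -199307/9 ≈ -22145.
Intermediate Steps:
j(x) = -x/3
O(X, A) = 6 + (4 - X/3)² (O(X, A) = (-X/3 + 4)² - 1*(-6) = (4 - X/3)² + 6 = 6 + (4 - X/3)²)
(-16292 - 8326) + O(-137, -41) = (-16292 - 8326) + (6 + (-12 - 137)²/9) = -24618 + (6 + (⅑)*(-149)²) = -24618 + (6 + (⅑)*22201) = -24618 + (6 + 22201/9) = -24618 + 22255/9 = -199307/9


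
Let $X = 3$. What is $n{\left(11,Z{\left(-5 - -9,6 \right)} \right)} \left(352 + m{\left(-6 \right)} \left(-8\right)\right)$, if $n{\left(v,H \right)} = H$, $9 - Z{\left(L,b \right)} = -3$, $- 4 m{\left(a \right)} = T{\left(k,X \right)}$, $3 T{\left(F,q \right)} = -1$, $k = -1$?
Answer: $4216$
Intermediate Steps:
$T{\left(F,q \right)} = - \frac{1}{3}$ ($T{\left(F,q \right)} = \frac{1}{3} \left(-1\right) = - \frac{1}{3}$)
$m{\left(a \right)} = \frac{1}{12}$ ($m{\left(a \right)} = \left(- \frac{1}{4}\right) \left(- \frac{1}{3}\right) = \frac{1}{12}$)
$Z{\left(L,b \right)} = 12$ ($Z{\left(L,b \right)} = 9 - -3 = 9 + 3 = 12$)
$n{\left(11,Z{\left(-5 - -9,6 \right)} \right)} \left(352 + m{\left(-6 \right)} \left(-8\right)\right) = 12 \left(352 + \frac{1}{12} \left(-8\right)\right) = 12 \left(352 - \frac{2}{3}\right) = 12 \cdot \frac{1054}{3} = 4216$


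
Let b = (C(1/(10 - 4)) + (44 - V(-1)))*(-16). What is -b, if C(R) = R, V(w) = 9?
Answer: 1688/3 ≈ 562.67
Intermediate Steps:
b = -1688/3 (b = (1/(10 - 4) + (44 - 1*9))*(-16) = (1/6 + (44 - 9))*(-16) = (⅙ + 35)*(-16) = (211/6)*(-16) = -1688/3 ≈ -562.67)
-b = -1*(-1688/3) = 1688/3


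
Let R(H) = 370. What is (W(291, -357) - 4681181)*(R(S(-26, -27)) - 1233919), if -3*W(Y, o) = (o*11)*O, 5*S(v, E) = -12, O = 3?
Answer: 5769621994446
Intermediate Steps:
S(v, E) = -12/5 (S(v, E) = (⅕)*(-12) = -12/5)
W(Y, o) = -11*o (W(Y, o) = -o*11*3/3 = -11*o*3/3 = -11*o)
(W(291, -357) - 4681181)*(R(S(-26, -27)) - 1233919) = (-11*(-357) - 4681181)*(370 - 1233919) = (3927 - 4681181)*(-1233549) = -4677254*(-1233549) = 5769621994446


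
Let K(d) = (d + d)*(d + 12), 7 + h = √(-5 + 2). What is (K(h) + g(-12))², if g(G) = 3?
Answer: 5281 + 584*I*√3 ≈ 5281.0 + 1011.5*I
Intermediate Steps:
h = -7 + I*√3 (h = -7 + √(-5 + 2) = -7 + √(-3) = -7 + I*√3 ≈ -7.0 + 1.732*I)
K(d) = 2*d*(12 + d) (K(d) = (2*d)*(12 + d) = 2*d*(12 + d))
(K(h) + g(-12))² = (2*(-7 + I*√3)*(12 + (-7 + I*√3)) + 3)² = (2*(-7 + I*√3)*(5 + I*√3) + 3)² = (3 + 2*(-7 + I*√3)*(5 + I*√3))²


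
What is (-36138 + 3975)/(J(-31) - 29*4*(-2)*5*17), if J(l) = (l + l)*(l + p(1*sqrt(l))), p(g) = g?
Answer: -348035823/234247664 - 997053*I*sqrt(31)/234247664 ≈ -1.4858 - 0.023699*I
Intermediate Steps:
J(l) = 2*l*(l + sqrt(l)) (J(l) = (l + l)*(l + 1*sqrt(l)) = (2*l)*(l + sqrt(l)) = 2*l*(l + sqrt(l)))
(-36138 + 3975)/(J(-31) - 29*4*(-2)*5*17) = (-36138 + 3975)/(2*(-31)*(-31 + sqrt(-31)) - 29*4*(-2)*5*17) = -32163/(2*(-31)*(-31 + I*sqrt(31)) - (-232)*5*17) = -32163/((1922 - 62*I*sqrt(31)) - 29*(-40)*17) = -32163/((1922 - 62*I*sqrt(31)) + 1160*17) = -32163/((1922 - 62*I*sqrt(31)) + 19720) = -32163/(21642 - 62*I*sqrt(31))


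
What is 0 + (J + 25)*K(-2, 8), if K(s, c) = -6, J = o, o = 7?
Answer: -192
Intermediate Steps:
J = 7
0 + (J + 25)*K(-2, 8) = 0 + (7 + 25)*(-6) = 0 + 32*(-6) = 0 - 192 = -192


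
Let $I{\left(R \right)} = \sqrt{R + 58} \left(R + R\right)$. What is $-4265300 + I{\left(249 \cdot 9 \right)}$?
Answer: $-4265300 + 49302 \sqrt{19} \approx -4.0504 \cdot 10^{6}$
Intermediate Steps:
$I{\left(R \right)} = 2 R \sqrt{58 + R}$ ($I{\left(R \right)} = \sqrt{58 + R} 2 R = 2 R \sqrt{58 + R}$)
$-4265300 + I{\left(249 \cdot 9 \right)} = -4265300 + 2 \cdot 249 \cdot 9 \sqrt{58 + 249 \cdot 9} = -4265300 + 2 \cdot 2241 \sqrt{58 + 2241} = -4265300 + 2 \cdot 2241 \sqrt{2299} = -4265300 + 2 \cdot 2241 \cdot 11 \sqrt{19} = -4265300 + 49302 \sqrt{19}$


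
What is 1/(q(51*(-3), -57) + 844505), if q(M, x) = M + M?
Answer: 1/844199 ≈ 1.1846e-6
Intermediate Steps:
q(M, x) = 2*M
1/(q(51*(-3), -57) + 844505) = 1/(2*(51*(-3)) + 844505) = 1/(2*(-153) + 844505) = 1/(-306 + 844505) = 1/844199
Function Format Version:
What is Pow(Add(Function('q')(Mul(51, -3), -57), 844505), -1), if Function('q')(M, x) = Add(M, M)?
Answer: Rational(1, 844199) ≈ 1.1846e-6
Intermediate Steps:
Function('q')(M, x) = Mul(2, M)
Pow(Add(Function('q')(Mul(51, -3), -57), 844505), -1) = Pow(Add(Mul(2, Mul(51, -3)), 844505), -1) = Pow(Add(Mul(2, -153), 844505), -1) = Pow(Add(-306, 844505), -1) = Pow(844199, -1) = Rational(1, 844199)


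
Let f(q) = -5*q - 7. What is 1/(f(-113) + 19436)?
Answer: 1/19994 ≈ 5.0015e-5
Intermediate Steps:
f(q) = -7 - 5*q
1/(f(-113) + 19436) = 1/((-7 - 5*(-113)) + 19436) = 1/((-7 + 565) + 19436) = 1/(558 + 19436) = 1/19994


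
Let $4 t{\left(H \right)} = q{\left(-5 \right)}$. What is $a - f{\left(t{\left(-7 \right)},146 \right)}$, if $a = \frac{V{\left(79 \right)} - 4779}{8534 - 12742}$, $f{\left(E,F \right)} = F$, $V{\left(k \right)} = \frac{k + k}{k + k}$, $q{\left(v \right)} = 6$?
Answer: $- \frac{304795}{2104} \approx -144.86$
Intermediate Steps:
$V{\left(k \right)} = 1$ ($V{\left(k \right)} = \frac{2 k}{2 k} = 2 k \frac{1}{2 k} = 1$)
$t{\left(H \right)} = \frac{3}{2}$ ($t{\left(H \right)} = \frac{1}{4} \cdot 6 = \frac{3}{2}$)
$a = \frac{2389}{2104}$ ($a = \frac{1 - 4779}{8534 - 12742} = - \frac{4778}{-4208} = \left(-4778\right) \left(- \frac{1}{4208}\right) = \frac{2389}{2104} \approx 1.1355$)
$a - f{\left(t{\left(-7 \right)},146 \right)} = \frac{2389}{2104} - 146 = - \frac{304795}{2104}$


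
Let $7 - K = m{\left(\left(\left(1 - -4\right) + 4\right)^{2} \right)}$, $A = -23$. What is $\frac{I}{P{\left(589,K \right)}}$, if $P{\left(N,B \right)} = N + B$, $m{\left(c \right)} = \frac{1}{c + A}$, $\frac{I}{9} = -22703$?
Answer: $- \frac{11850966}{34567} \approx -342.84$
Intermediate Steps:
$I = -204327$ ($I = 9 \left(-22703\right) = -204327$)
$m{\left(c \right)} = \frac{1}{-23 + c}$ ($m{\left(c \right)} = \frac{1}{c - 23} = \frac{1}{-23 + c}$)
$K = \frac{405}{58}$ ($K = 7 - \frac{1}{-23 + \left(\left(1 - -4\right) + 4\right)^{2}} = 7 - \frac{1}{-23 + \left(\left(1 + 4\right) + 4\right)^{2}} = 7 - \frac{1}{-23 + \left(5 + 4\right)^{2}} = 7 - \frac{1}{-23 + 9^{2}} = 7 - \frac{1}{-23 + 81} = 7 - \frac{1}{58} = \frac{405}{58} \approx 6.9828$)
$P{\left(N,B \right)} = B + N$
$\frac{I}{P{\left(589,K \right)}} = - \frac{204327}{\frac{405}{58} + 589} = - \frac{204327}{\frac{34567}{58}} = \left(-204327\right) \frac{58}{34567} = - \frac{11850966}{34567}$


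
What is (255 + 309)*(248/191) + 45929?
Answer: 8912311/191 ≈ 46661.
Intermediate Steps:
(255 + 309)*(248/191) + 45929 = 564*(248*(1/191)) + 45929 = 564*(248/191) + 45929 = 139872/191 + 45929 = 8912311/191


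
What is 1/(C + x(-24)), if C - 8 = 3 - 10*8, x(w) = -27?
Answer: -1/96 ≈ -0.010417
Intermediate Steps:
C = -69 (C = 8 + (3 - 10*8) = 8 + (3 - 80) = 8 - 77 = -69)
1/(C + x(-24)) = 1/(-69 - 27) = 1/(-96) = -1/96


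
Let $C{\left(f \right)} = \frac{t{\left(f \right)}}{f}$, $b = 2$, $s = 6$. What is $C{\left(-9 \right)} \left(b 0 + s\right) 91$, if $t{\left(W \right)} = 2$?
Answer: $- \frac{364}{3} \approx -121.33$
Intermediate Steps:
$C{\left(f \right)} = \frac{2}{f}$
$C{\left(-9 \right)} \left(b 0 + s\right) 91 = \frac{2}{-9} \left(2 \cdot 0 + 6\right) 91 = 2 \left(- \frac{1}{9}\right) \left(0 + 6\right) 91 = \left(- \frac{2}{9}\right) 6 \cdot 91 = \left(- \frac{4}{3}\right) 91 = - \frac{364}{3}$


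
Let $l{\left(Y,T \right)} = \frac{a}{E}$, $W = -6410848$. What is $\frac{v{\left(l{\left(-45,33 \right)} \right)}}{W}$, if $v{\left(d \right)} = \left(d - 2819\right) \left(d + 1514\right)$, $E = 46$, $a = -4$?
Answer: $\frac{564423495}{847834648} \approx 0.66572$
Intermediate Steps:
$l{\left(Y,T \right)} = - \frac{2}{23}$ ($l{\left(Y,T \right)} = - \frac{4}{46} = \left(-4\right) \frac{1}{46} = - \frac{2}{23}$)
$v{\left(d \right)} = \left(-2819 + d\right) \left(1514 + d\right)$
$\frac{v{\left(l{\left(-45,33 \right)} \right)}}{W} = \frac{-4267966 + \left(- \frac{2}{23}\right)^{2} - - \frac{2610}{23}}{-6410848} = \left(-4267966 + \frac{4}{529} + \frac{2610}{23}\right) \left(- \frac{1}{6410848}\right) = \left(- \frac{2257693980}{529}\right) \left(- \frac{1}{6410848}\right) = \frac{564423495}{847834648}$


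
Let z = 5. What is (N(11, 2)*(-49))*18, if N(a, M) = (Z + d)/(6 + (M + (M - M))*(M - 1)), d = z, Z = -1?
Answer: -441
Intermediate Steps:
d = 5
N(a, M) = 4/(6 + M*(-1 + M)) (N(a, M) = (-1 + 5)/(6 + (M + (M - M))*(M - 1)) = 4/(6 + (M + 0)*(-1 + M)) = 4/(6 + M*(-1 + M)))
(N(11, 2)*(-49))*18 = ((4/(6 + 2² - 1*2))*(-49))*18 = ((4/(6 + 4 - 2))*(-49))*18 = ((4/8)*(-49))*18 = ((4*(⅛))*(-49))*18 = ((½)*(-49))*18 = -49/2*18 = -441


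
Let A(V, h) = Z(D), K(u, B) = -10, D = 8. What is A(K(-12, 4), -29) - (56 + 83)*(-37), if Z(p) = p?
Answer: 5151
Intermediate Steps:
A(V, h) = 8
A(K(-12, 4), -29) - (56 + 83)*(-37) = 8 - (56 + 83)*(-37) = 8 - 139*(-37) = 8 - 1*(-5143) = 8 + 5143 = 5151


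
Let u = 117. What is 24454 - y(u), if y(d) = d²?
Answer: 10765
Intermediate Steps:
24454 - y(u) = 24454 - 1*117² = 24454 - 1*13689 = 24454 - 13689 = 10765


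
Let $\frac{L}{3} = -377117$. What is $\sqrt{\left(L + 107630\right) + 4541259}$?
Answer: $\sqrt{3517538} \approx 1875.5$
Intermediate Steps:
$L = -1131351$ ($L = 3 \left(-377117\right) = -1131351$)
$\sqrt{\left(L + 107630\right) + 4541259} = \sqrt{\left(-1131351 + 107630\right) + 4541259} = \sqrt{-1023721 + 4541259} = \sqrt{3517538}$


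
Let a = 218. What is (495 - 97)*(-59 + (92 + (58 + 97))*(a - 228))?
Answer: -1006542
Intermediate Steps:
(495 - 97)*(-59 + (92 + (58 + 97))*(a - 228)) = (495 - 97)*(-59 + (92 + (58 + 97))*(218 - 228)) = 398*(-59 + (92 + 155)*(-10)) = 398*(-59 + 247*(-10)) = 398*(-59 - 2470) = 398*(-2529) = -1006542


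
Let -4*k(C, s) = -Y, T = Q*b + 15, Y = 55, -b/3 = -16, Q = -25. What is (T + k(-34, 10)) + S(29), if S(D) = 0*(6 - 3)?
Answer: -4685/4 ≈ -1171.3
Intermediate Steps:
b = 48 (b = -3*(-16) = 48)
S(D) = 0 (S(D) = 0*3 = 0)
T = -1185 (T = -25*48 + 15 = -1200 + 15 = -1185)
k(C, s) = 55/4 (k(C, s) = -(-1)*55/4 = -¼*(-55) = 55/4)
(T + k(-34, 10)) + S(29) = (-1185 + 55/4) + 0 = -4685/4 + 0 = -4685/4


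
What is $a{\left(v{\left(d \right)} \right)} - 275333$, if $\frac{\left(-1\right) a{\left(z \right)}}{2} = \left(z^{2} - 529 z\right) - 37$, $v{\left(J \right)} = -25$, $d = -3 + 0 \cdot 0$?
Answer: $-302959$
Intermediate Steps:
$d = -3$ ($d = -3 + 0 = -3$)
$a{\left(z \right)} = 74 - 2 z^{2} + 1058 z$ ($a{\left(z \right)} = - 2 \left(\left(z^{2} - 529 z\right) - 37\right) = - 2 \left(-37 + z^{2} - 529 z\right) = 74 - 2 z^{2} + 1058 z$)
$a{\left(v{\left(d \right)} \right)} - 275333 = \left(74 - 2 \left(-25\right)^{2} + 1058 \left(-25\right)\right) - 275333 = \left(74 - 1250 - 26450\right) - 275333 = -27626 - 275333 = -302959$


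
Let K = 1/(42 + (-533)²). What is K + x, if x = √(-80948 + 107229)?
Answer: 1/284131 + √26281 ≈ 162.11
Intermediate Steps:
K = 1/284131 (K = 1/(42 + 284089) = 1/284131 ≈ 3.5195e-6)
x = √26281 ≈ 162.11
K + x = 1/284131 + √26281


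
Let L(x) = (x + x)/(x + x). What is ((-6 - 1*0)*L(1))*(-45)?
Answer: 270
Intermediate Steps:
L(x) = 1 (L(x) = (2*x)/((2*x)) = (2*x)*(1/(2*x)) = 1)
((-6 - 1*0)*L(1))*(-45) = ((-6 - 1*0)*1)*(-45) = ((-6 + 0)*1)*(-45) = -6*1*(-45) = -6*(-45) = 270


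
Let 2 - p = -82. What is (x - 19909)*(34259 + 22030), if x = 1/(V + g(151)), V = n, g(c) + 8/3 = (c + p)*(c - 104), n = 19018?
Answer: -101062031965014/90181 ≈ -1.1207e+9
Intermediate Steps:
p = 84 (p = 2 - 1*(-82) = 2 + 82 = 84)
g(c) = -8/3 + (-104 + c)*(84 + c) (g(c) = -8/3 + (c + 84)*(c - 104) = -8/3 + (84 + c)*(-104 + c) = -8/3 + (-104 + c)*(84 + c))
V = 19018
x = 3/90181 (x = 1/(19018 + (-26216/3 + 151² - 20*151)) = 1/(19018 + (-26216/3 + 22801 - 3020)) = 1/(19018 + 33127/3) = 1/(90181/3) = 3/90181 ≈ 3.3266e-5)
(x - 19909)*(34259 + 22030) = (3/90181 - 19909)*(34259 + 22030) = -1795413526/90181*56289 = -101062031965014/90181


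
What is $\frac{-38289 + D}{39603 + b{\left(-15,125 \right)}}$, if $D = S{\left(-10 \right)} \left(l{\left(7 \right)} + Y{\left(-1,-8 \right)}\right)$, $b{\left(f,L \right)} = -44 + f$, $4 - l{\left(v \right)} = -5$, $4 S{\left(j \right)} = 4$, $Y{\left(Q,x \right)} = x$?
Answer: $- \frac{4786}{4943} \approx -0.96824$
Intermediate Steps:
$S{\left(j \right)} = 1$ ($S{\left(j \right)} = \frac{1}{4} \cdot 4 = 1$)
$l{\left(v \right)} = 9$ ($l{\left(v \right)} = 4 - -5 = 4 + 5 = 9$)
$D = 1$ ($D = 1 \left(9 - 8\right) = 1 \cdot 1 = 1$)
$\frac{-38289 + D}{39603 + b{\left(-15,125 \right)}} = \frac{-38289 + 1}{39603 - 59} = - \frac{38288}{39603 - 59} = - \frac{38288}{39544} = \left(-38288\right) \frac{1}{39544} = - \frac{4786}{4943}$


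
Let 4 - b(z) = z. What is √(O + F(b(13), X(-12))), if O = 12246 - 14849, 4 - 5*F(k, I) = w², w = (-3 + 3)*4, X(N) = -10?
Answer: I*√65055/5 ≈ 51.012*I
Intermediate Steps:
b(z) = 4 - z
w = 0 (w = 0*4 = 0)
F(k, I) = ⅘ (F(k, I) = ⅘ - ⅕*0² = ⅘ - ⅕*0 = ⅘ + 0 = ⅘)
O = -2603
√(O + F(b(13), X(-12))) = √(-2603 + ⅘) = √(-13011/5) = I*√65055/5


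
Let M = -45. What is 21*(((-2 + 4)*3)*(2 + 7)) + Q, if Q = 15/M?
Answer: 3401/3 ≈ 1133.7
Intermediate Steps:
Q = -⅓ (Q = 15/(-45) = 15*(-1/45) = -⅓ ≈ -0.33333)
21*(((-2 + 4)*3)*(2 + 7)) + Q = 21*(((-2 + 4)*3)*(2 + 7)) - ⅓ = 21*((2*3)*9) - ⅓ = 21*(6*9) - ⅓ = 21*54 - ⅓ = 1134 - ⅓ = 3401/3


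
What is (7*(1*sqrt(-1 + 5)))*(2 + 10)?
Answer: 168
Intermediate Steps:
(7*(1*sqrt(-1 + 5)))*(2 + 10) = (7*(1*sqrt(4)))*12 = (7*(1*2))*12 = (7*2)*12 = 14*12 = 168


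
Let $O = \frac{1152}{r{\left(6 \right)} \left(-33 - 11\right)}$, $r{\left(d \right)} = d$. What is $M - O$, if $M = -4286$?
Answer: $- \frac{47098}{11} \approx -4281.6$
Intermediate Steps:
$O = - \frac{48}{11}$ ($O = \frac{1152}{6 \left(-33 - 11\right)} = \frac{1152}{6 \left(-44\right)} = \frac{1152}{-264} = 1152 \left(- \frac{1}{264}\right) = - \frac{48}{11} \approx -4.3636$)
$M - O = -4286 - - \frac{48}{11} = -4286 + \frac{48}{11} = - \frac{47098}{11}$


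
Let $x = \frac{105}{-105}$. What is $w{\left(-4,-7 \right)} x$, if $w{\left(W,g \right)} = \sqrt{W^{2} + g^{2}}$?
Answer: $- \sqrt{65} \approx -8.0623$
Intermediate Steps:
$x = -1$ ($x = 105 \left(- \frac{1}{105}\right) = -1$)
$w{\left(-4,-7 \right)} x = \sqrt{\left(-4\right)^{2} + \left(-7\right)^{2}} \left(-1\right) = \sqrt{16 + 49} \left(-1\right) = \sqrt{65} \left(-1\right) = - \sqrt{65}$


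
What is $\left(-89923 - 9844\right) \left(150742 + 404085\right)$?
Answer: $-55353425309$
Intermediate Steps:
$\left(-89923 - 9844\right) \left(150742 + 404085\right) = \left(-99767\right) 554827 = -55353425309$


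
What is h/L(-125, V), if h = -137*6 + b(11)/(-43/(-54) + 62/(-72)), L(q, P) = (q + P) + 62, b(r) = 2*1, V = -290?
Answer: 5970/2471 ≈ 2.4160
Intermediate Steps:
b(r) = 2
L(q, P) = 62 + P + q (L(q, P) = (P + q) + 62 = 62 + P + q)
h = -5970/7 (h = -137*6 + 2/(-43/(-54) + 62/(-72)) = -822 + 2/(-43*(-1/54) + 62*(-1/72)) = -822 + 2/(43/54 - 31/36) = -822 + 2/(-7/108) = -822 + 2*(-108/7) = -822 - 216/7 = -5970/7 ≈ -852.86)
h/L(-125, V) = -5970/(7*(62 - 290 - 125)) = -5970/7/(-353) = -5970/7*(-1/353) = 5970/2471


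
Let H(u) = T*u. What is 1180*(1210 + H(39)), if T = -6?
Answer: 1151680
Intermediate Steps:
H(u) = -6*u
1180*(1210 + H(39)) = 1180*(1210 - 6*39) = 1180*(1210 - 234) = 1180*976 = 1151680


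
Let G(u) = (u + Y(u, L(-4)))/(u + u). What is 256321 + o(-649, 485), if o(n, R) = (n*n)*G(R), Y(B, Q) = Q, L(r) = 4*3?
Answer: 457968267/970 ≈ 4.7213e+5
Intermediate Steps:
L(r) = 12
G(u) = (12 + u)/(2*u) (G(u) = (u + 12)/(u + u) = (12 + u)/((2*u)) = (12 + u)*(1/(2*u)) = (12 + u)/(2*u))
o(n, R) = n**2*(12 + R)/(2*R) (o(n, R) = (n*n)*((12 + R)/(2*R)) = n**2*((12 + R)/(2*R)) = n**2*(12 + R)/(2*R))
256321 + o(-649, 485) = 256321 + (1/2)*(-649)**2*(12 + 485)/485 = 256321 + (1/2)*(1/485)*421201*497 = 256321 + 209336897/970 = 457968267/970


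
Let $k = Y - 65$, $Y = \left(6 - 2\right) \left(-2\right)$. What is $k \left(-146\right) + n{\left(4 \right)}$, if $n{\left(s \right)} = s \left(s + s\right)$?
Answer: $10690$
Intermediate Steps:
$Y = -8$ ($Y = 4 \left(-2\right) = -8$)
$n{\left(s \right)} = 2 s^{2}$ ($n{\left(s \right)} = s 2 s = 2 s^{2}$)
$k = -73$ ($k = -8 - 65 = -73$)
$k \left(-146\right) + n{\left(4 \right)} = \left(-73\right) \left(-146\right) + 2 \cdot 4^{2} = 10658 + 2 \cdot 16 = 10658 + 32 = 10690$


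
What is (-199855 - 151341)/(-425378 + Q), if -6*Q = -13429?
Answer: 2107176/2538839 ≈ 0.82998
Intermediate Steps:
Q = 13429/6 (Q = -⅙*(-13429) = 13429/6 ≈ 2238.2)
(-199855 - 151341)/(-425378 + Q) = (-199855 - 151341)/(-425378 + 13429/6) = -351196/(-2538839/6) = -351196*(-6/2538839) = 2107176/2538839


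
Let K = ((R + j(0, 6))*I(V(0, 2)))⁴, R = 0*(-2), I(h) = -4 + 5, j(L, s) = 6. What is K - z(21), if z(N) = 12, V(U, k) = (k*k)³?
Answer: 1284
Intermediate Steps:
V(U, k) = k⁶ (V(U, k) = (k²)³ = k⁶)
I(h) = 1
R = 0
K = 1296 (K = ((0 + 6)*1)⁴ = (6*1)⁴ = 6⁴ = 1296)
K - z(21) = 1296 - 1*12 = 1296 - 12 = 1284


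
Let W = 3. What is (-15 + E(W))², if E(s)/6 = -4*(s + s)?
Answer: 25281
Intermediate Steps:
E(s) = -48*s (E(s) = 6*(-4*(s + s)) = 6*(-8*s) = -48*s)
(-15 + E(W))² = (-15 - 48*3)² = (-15 - 144)² = (-159)² = 25281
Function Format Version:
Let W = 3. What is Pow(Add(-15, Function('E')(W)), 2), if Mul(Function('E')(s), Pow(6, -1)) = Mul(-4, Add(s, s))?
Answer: 25281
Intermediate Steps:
Function('E')(s) = Mul(-48, s) (Function('E')(s) = Mul(6, Mul(-4, Add(s, s))) = Mul(6, Mul(-4, Mul(2, s))) = Mul(6, Mul(-8, s)) = Mul(-48, s))
Pow(Add(-15, Function('E')(W)), 2) = Pow(Add(-15, Mul(-48, 3)), 2) = Pow(Add(-15, -144), 2) = Pow(-159, 2) = 25281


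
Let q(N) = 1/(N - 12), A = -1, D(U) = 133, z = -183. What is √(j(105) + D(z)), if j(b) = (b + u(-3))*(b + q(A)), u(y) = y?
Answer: √1831141/13 ≈ 104.09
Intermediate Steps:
q(N) = 1/(-12 + N)
j(b) = (-3 + b)*(-1/13 + b) (j(b) = (b - 3)*(b + 1/(-12 - 1)) = (-3 + b)*(b + 1/(-13)) = (-3 + b)*(b - 1/13) = (-3 + b)*(-1/13 + b))
√(j(105) + D(z)) = √((3/13 + 105² - 40/13*105) + 133) = √((3/13 + 11025 - 4200/13) + 133) = √(139128/13 + 133) = √(140857/13) = √1831141/13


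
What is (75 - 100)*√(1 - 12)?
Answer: -25*I*√11 ≈ -82.916*I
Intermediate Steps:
(75 - 100)*√(1 - 12) = -25*I*√11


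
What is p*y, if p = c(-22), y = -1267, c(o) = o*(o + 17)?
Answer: -139370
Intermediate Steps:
c(o) = o*(17 + o)
p = 110 (p = -22*(17 - 22) = -22*(-5) = 110)
p*y = 110*(-1267) = -139370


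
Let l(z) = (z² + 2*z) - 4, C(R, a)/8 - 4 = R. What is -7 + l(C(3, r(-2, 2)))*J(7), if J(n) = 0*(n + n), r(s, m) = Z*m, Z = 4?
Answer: -7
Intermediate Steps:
r(s, m) = 4*m
C(R, a) = 32 + 8*R
l(z) = -4 + z² + 2*z
J(n) = 0 (J(n) = 0*(2*n) = 0)
-7 + l(C(3, r(-2, 2)))*J(7) = -7 + (-4 + (32 + 8*3)² + 2*(32 + 8*3))*0 = -7 + (-4 + (32 + 24)² + 2*(32 + 24))*0 = -7 + (-4 + 56² + 2*56)*0 = -7 + (-4 + 3136 + 112)*0 = -7 + 3244*0 = -7 + 0 = -7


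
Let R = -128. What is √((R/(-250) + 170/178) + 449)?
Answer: √2230093470/2225 ≈ 21.224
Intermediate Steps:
√((R/(-250) + 170/178) + 449) = √((-128/(-250) + 170/178) + 449) = √((-128*(-1/250) + 170*(1/178)) + 449) = √((64/125 + 85/89) + 449) = √(16321/11125 + 449) = √(5011446/11125) = √2230093470/2225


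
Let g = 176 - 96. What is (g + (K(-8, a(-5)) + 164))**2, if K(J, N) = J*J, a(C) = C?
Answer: 94864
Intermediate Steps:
K(J, N) = J**2
g = 80
(g + (K(-8, a(-5)) + 164))**2 = (80 + ((-8)**2 + 164))**2 = (80 + (64 + 164))**2 = (80 + 228)**2 = 308**2 = 94864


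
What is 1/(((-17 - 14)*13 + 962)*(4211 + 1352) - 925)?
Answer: 1/3108792 ≈ 3.2167e-7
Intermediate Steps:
1/(((-17 - 14)*13 + 962)*(4211 + 1352) - 925) = 1/((-31*13 + 962)*5563 - 925) = 1/((-403 + 962)*5563 - 925) = 1/(559*5563 - 925) = 1/(3109717 - 925) = 1/3108792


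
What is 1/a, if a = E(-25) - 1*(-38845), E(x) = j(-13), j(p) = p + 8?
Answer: 1/38840 ≈ 2.5747e-5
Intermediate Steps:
j(p) = 8 + p
E(x) = -5 (E(x) = 8 - 13 = -5)
a = 38840 (a = -5 - 1*(-38845) = -5 + 38845 = 38840)
1/a = 1/38840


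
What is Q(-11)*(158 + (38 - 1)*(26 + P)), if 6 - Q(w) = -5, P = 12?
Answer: 17204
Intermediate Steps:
Q(w) = 11 (Q(w) = 6 - 1*(-5) = 6 + 5 = 11)
Q(-11)*(158 + (38 - 1)*(26 + P)) = 11*(158 + (38 - 1)*(26 + 12)) = 11*(158 + 37*38) = 11*(158 + 1406) = 11*1564 = 17204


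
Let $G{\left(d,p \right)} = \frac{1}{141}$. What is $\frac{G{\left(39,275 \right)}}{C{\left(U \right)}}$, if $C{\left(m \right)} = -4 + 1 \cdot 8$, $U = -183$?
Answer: $\frac{1}{564} \approx 0.0017731$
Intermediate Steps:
$G{\left(d,p \right)} = \frac{1}{141}$
$C{\left(m \right)} = 4$ ($C{\left(m \right)} = -4 + 8 = 4$)
$\frac{G{\left(39,275 \right)}}{C{\left(U \right)}} = \frac{1}{141 \cdot 4} = \frac{1}{141} \cdot \frac{1}{4} = \frac{1}{564}$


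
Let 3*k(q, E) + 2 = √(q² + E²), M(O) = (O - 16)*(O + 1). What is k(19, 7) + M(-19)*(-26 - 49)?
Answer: -141752/3 + √410/3 ≈ -47244.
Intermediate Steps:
M(O) = (1 + O)*(-16 + O) (M(O) = (-16 + O)*(1 + O) = (1 + O)*(-16 + O))
k(q, E) = -⅔ + √(E² + q²)/3 (k(q, E) = -⅔ + √(q² + E²)/3 = -⅔ + √(E² + q²)/3)
k(19, 7) + M(-19)*(-26 - 49) = (-⅔ + √(7² + 19²)/3) + (-16 + (-19)² - 15*(-19))*(-26 - 49) = (-⅔ + √(49 + 361)/3) + (-16 + 361 + 285)*(-75) = (-⅔ + √410/3) + 630*(-75) = (-⅔ + √410/3) - 47250 = -141752/3 + √410/3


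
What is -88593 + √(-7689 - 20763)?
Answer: -88593 + 2*I*√7113 ≈ -88593.0 + 168.68*I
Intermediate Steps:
-88593 + √(-7689 - 20763) = -88593 + √(-28452) = -88593 + 2*I*√7113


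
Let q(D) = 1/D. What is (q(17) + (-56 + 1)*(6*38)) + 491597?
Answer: 8143970/17 ≈ 4.7906e+5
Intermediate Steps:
(q(17) + (-56 + 1)*(6*38)) + 491597 = (1/17 + (-56 + 1)*(6*38)) + 491597 = (1/17 - 55*228) + 491597 = (1/17 - 12540) + 491597 = -213179/17 + 491597 = 8143970/17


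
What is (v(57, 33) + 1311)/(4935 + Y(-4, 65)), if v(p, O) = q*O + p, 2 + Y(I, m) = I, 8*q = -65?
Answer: 2933/13144 ≈ 0.22314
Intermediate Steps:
q = -65/8 (q = (⅛)*(-65) = -65/8 ≈ -8.1250)
Y(I, m) = -2 + I
v(p, O) = p - 65*O/8 (v(p, O) = -65*O/8 + p = p - 65*O/8)
(v(57, 33) + 1311)/(4935 + Y(-4, 65)) = ((57 - 65/8*33) + 1311)/(4935 + (-2 - 4)) = ((57 - 2145/8) + 1311)/(4935 - 6) = (-1689/8 + 1311)/4929 = (8799/8)*(1/4929) = 2933/13144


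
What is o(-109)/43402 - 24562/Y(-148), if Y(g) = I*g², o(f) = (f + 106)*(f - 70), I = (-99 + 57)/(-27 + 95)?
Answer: 4561546103/2495528196 ≈ 1.8279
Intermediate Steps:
I = -21/34 (I = -42/68 = -42*1/68 = -21/34 ≈ -0.61765)
o(f) = (-70 + f)*(106 + f) (o(f) = (106 + f)*(-70 + f) = (-70 + f)*(106 + f))
Y(g) = -21*g²/34
o(-109)/43402 - 24562/Y(-148) = (-7420 + (-109)² + 36*(-109))/43402 - 24562/((-21/34*(-148)²)) = (-7420 + 11881 - 3924)*(1/43402) - 24562/((-21/34*21904)) = 537*(1/43402) - 24562/(-229992/17) = 537/43402 - 24562*(-17/229992) = 537/43402 + 208777/114996 = 4561546103/2495528196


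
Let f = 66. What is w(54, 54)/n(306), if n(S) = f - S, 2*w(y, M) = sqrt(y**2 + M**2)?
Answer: -9*sqrt(2)/80 ≈ -0.15910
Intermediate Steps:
w(y, M) = sqrt(M**2 + y**2)/2 (w(y, M) = sqrt(y**2 + M**2)/2 = sqrt(M**2 + y**2)/2)
n(S) = 66 - S
w(54, 54)/n(306) = (sqrt(54**2 + 54**2)/2)/(66 - 1*306) = (sqrt(2916 + 2916)/2)/(66 - 306) = (sqrt(5832)/2)/(-240) = ((54*sqrt(2))/2)*(-1/240) = (27*sqrt(2))*(-1/240) = -9*sqrt(2)/80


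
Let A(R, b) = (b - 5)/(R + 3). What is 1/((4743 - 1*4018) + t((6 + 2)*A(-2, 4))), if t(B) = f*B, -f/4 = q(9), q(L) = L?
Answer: 1/1013 ≈ 0.00098717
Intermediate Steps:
A(R, b) = (-5 + b)/(3 + R)
f = -36 (f = -4*9 = -36)
t(B) = -36*B
1/((4743 - 1*4018) + t((6 + 2)*A(-2, 4))) = 1/((4743 - 1*4018) - 36*(6 + 2)*(-5 + 4)/(3 - 2)) = 1/((4743 - 4018) - 288*-1/1) = 1/(725 - 288*1*(-1)) = 1/(725 - 288*(-1)) = 1/(725 - 36*(-8)) = 1/(725 + 288) = 1/1013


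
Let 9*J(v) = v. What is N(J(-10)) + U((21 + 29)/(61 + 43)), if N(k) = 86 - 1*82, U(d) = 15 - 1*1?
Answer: 18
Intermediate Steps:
U(d) = 14 (U(d) = 15 - 1 = 14)
J(v) = v/9
N(k) = 4 (N(k) = 86 - 82 = 4)
N(J(-10)) + U((21 + 29)/(61 + 43)) = 4 + 14 = 18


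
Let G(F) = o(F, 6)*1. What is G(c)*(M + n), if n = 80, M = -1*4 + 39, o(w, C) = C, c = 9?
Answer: 690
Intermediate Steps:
G(F) = 6 (G(F) = 6*1 = 6)
M = 35 (M = -4 + 39 = 35)
G(c)*(M + n) = 6*(35 + 80) = 6*115 = 690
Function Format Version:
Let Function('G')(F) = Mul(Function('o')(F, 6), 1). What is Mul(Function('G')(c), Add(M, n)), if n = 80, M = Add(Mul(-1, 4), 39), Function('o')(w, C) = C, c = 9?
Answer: 690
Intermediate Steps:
Function('G')(F) = 6 (Function('G')(F) = Mul(6, 1) = 6)
M = 35 (M = Add(-4, 39) = 35)
Mul(Function('G')(c), Add(M, n)) = Mul(6, Add(35, 80)) = Mul(6, 115) = 690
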